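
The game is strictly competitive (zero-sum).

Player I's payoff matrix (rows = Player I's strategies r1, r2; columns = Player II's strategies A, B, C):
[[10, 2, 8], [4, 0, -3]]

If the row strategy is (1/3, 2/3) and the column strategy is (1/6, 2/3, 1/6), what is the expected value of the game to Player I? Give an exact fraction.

Against (1/6, 2/3, 1/6), each row's expected payoff is r1: 13/3; r2: 1/6.
Taking the (1/3, 2/3)-weighted average: (1/3)·(13/3) + (2/3)·(1/6) = 14/9.

14/9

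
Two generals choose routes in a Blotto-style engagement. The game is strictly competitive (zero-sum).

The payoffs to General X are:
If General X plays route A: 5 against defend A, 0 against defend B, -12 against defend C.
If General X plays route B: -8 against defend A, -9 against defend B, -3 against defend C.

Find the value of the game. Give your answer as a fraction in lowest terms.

-6

Column defend A is strictly dominated by defend B for General Y (it gives General X more in every row).
The remaining 2×2 game on (route A, route B) × (defend B, defend C) has no saddle point. Let General X play route A with probability p; indifference gives −9(1−p) = −12p − 3(1−p), so p = 1/3.
Similarly General Y's optimal q on defend B is 1/2, and the value is 0·(1/2) + (-12)·(1/2) = -6.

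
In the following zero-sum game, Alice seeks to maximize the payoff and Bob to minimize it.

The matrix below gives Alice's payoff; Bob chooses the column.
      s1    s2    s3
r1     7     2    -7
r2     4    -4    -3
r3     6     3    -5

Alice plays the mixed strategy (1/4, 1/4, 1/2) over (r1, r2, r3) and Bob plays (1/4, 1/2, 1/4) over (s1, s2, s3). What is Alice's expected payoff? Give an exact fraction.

Against (1/4, 1/2, 1/4), each row's expected payoff is r1: 1; r2: -7/4; r3: 7/4.
Taking the (1/4, 1/4, 1/2)-weighted average: (1/4)·(1) + (1/4)·(-7/4) + (1/2)·(7/4) = 11/16.

11/16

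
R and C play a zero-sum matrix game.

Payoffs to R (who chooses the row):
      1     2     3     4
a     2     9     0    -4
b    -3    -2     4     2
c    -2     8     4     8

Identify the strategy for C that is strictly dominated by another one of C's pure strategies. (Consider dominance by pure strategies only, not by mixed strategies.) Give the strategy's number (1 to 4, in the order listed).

2

C prefers columns that give R less. Compare 2 with 1: 2 < 9, -3 < -2, -2 < 8.
So 1 strictly dominates 2 for C; 2 is strictly dominated.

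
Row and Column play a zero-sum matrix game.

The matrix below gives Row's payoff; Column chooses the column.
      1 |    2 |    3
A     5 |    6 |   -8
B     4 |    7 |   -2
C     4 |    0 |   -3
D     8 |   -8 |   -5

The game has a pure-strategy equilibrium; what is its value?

-2

Row minima: -8, -2, -3, -8 → Row's maximin is -2.
Column maxima: 8, 7, -2 → Column's minimax is -2.
They coincide at (B, 3), so the value is -2.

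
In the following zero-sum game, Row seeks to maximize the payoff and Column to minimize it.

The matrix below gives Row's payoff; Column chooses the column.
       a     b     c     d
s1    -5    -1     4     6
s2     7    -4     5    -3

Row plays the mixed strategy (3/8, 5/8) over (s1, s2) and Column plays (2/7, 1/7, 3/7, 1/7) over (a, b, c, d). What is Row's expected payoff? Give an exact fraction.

131/56

Against (2/7, 1/7, 3/7, 1/7), each row's expected payoff is s1: 1; s2: 22/7.
Taking the (3/8, 5/8)-weighted average: (3/8)·(1) + (5/8)·(22/7) = 131/56.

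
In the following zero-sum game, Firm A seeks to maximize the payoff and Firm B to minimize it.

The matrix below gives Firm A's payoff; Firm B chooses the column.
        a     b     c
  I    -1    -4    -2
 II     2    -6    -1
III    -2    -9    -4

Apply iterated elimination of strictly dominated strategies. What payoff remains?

-4

Row III is strictly dominated by row I (-1>-2, -4>-9, -2>-4); eliminate III.
Column a is strictly dominated by b for Firm B (-4<-1, -6<2); eliminate a.
Column c is strictly dominated by b for Firm B (-4<-2, -6<-1); eliminate c.
Row II is strictly dominated by row I (-4>-6); eliminate II.
Only (I, b) remains, with payoff -4.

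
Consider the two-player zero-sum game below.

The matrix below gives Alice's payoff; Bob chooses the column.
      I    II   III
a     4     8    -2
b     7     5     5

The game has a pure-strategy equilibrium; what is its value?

Row minima: -2, 5 → Alice's maximin is 5.
Column maxima: 7, 8, 5 → Bob's minimax is 5.
They coincide at (b, III), so the value is 5.

5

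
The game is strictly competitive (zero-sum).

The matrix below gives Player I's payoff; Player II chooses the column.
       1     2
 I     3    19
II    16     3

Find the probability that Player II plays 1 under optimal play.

16/29

Row minima are 3 and 3, so Player I's maximin is 3; column maxima are 16 and 19, so Player II's minimax is 16. These differ, so the equilibrium is in mixed strategies.
Let Player II play 1 with probability q. Player I is indifferent when 3q + 19(1−q) = 16q + 3(1−q), giving q = 16/29.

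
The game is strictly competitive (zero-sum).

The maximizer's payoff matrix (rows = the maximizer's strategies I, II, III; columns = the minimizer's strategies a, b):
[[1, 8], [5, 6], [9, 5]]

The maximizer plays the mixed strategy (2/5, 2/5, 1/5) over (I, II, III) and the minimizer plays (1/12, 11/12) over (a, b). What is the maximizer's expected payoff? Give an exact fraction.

32/5

Against (1/12, 11/12), each row's expected payoff is I: 89/12; II: 71/12; III: 16/3.
Taking the (2/5, 2/5, 1/5)-weighted average: (2/5)·(89/12) + (2/5)·(71/12) + (1/5)·(16/3) = 32/5.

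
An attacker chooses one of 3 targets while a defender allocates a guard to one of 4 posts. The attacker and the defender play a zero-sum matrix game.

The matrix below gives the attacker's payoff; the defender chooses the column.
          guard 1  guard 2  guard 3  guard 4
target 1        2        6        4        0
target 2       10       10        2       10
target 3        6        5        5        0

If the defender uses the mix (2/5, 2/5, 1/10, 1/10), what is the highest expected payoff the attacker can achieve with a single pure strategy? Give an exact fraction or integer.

target 1: (2)·(2/5) + (6)·(2/5) + (4)·(1/10) + (0)·(1/10) = 18/5.
target 2: (10)·(2/5) + (10)·(2/5) + (2)·(1/10) + (10)·(1/10) = 46/5.
target 3: (6)·(2/5) + (5)·(2/5) + (5)·(1/10) + (0)·(1/10) = 49/10.
The best pure response is target 2 with expected payoff 46/5.

46/5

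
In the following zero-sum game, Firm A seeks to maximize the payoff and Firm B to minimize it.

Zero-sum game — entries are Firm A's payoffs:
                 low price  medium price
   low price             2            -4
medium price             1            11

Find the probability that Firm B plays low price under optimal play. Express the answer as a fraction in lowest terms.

15/16

Row minima are -4 and 1, so Firm A's maximin is 1; column maxima are 2 and 11, so Firm B's minimax is 2. These differ, so the equilibrium is in mixed strategies.
Let Firm B play low price with probability q. Firm A is indifferent when 2q − 4(1−q) = q + 11(1−q), giving q = 15/16.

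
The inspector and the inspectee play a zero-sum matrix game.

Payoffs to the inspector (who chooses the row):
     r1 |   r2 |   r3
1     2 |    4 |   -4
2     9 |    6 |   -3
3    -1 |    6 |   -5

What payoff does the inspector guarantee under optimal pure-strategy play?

-3

Row minima: -4, -3, -5 → the inspector's maximin is -3.
Column maxima: 9, 6, -3 → the inspectee's minimax is -3.
They coincide at (2, r3), so the value is -3.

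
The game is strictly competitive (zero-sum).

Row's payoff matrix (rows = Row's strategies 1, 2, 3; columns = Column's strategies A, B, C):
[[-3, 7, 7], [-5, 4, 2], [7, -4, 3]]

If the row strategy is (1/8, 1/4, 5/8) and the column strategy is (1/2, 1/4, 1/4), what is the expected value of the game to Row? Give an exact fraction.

65/32

Against (1/2, 1/4, 1/4), each row's expected payoff is 1: 2; 2: -1; 3: 13/4.
Taking the (1/8, 1/4, 5/8)-weighted average: (1/8)·(2) + (1/4)·(-1) + (5/8)·(13/4) = 65/32.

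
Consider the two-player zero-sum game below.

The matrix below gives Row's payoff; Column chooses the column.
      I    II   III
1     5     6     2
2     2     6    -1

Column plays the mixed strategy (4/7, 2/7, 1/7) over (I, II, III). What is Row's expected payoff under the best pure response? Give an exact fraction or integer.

34/7

1: (5)·(4/7) + (6)·(2/7) + (2)·(1/7) = 34/7.
2: (2)·(4/7) + (6)·(2/7) + (-1)·(1/7) = 19/7.
The best pure response is 1 with expected payoff 34/7.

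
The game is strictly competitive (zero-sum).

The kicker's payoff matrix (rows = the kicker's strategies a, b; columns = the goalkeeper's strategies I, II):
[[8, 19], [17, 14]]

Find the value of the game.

211/14

Row minima are 8 and 14, so the kicker's maximin is 14; column maxima are 17 and 19, so the goalkeeper's minimax is 17. These differ, so the equilibrium is in mixed strategies.
Let the kicker play a with probability p. The goalkeeper is indifferent when 8p + 17(1−p) = 19p + 14(1−p), giving p = 3/14.
Let the goalkeeper play I with probability q. The kicker is indifferent when 8q + 19(1−q) = 17q + 14(1−q), giving q = 5/14.
The value is 8·(5/14) + (19)·(9/14) = 211/14.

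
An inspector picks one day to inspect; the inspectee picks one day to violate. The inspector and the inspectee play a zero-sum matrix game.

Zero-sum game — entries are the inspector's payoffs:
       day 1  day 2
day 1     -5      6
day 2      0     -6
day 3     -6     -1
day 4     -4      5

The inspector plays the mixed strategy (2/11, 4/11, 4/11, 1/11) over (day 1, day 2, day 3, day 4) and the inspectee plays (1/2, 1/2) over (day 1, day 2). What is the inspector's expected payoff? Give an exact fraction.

-49/22

Against (1/2, 1/2), each row's expected payoff is day 1: 1/2; day 2: -3; day 3: -7/2; day 4: 1/2.
Taking the (2/11, 4/11, 4/11, 1/11)-weighted average: (2/11)·(1/2) + (4/11)·(-3) + (4/11)·(-7/2) + (1/11)·(1/2) = -49/22.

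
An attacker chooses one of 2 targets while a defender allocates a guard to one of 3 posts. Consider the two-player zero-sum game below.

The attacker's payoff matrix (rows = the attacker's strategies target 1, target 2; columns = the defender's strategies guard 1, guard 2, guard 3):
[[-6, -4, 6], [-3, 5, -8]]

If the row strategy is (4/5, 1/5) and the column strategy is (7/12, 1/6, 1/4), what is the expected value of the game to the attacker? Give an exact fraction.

-163/60

Against (7/12, 1/6, 1/4), each row's expected payoff is target 1: -8/3; target 2: -35/12.
Taking the (4/5, 1/5)-weighted average: (4/5)·(-8/3) + (1/5)·(-35/12) = -163/60.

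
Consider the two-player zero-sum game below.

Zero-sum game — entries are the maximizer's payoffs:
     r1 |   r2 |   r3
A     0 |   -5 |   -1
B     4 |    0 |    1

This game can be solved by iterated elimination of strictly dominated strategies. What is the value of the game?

Column r3 is strictly dominated by r2 for the minimizer (-5<-1, 0<1); eliminate r3.
Column r1 is strictly dominated by r2 for the minimizer (-5<0, 0<4); eliminate r1.
Row A is strictly dominated by row B (0>-5); eliminate A.
Only (B, r2) remains, with payoff 0.

0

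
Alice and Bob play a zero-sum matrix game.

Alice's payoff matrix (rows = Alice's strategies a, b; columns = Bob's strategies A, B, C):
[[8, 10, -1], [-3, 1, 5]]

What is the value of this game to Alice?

37/17

Column B is strictly dominated by A for Bob (it gives Alice more in every row).
The remaining 2×2 game on (a, b) × (A, C) has no saddle point. Let Alice play a with probability p; indifference gives 8p − 3(1−p) = −p + 5(1−p), so p = 8/17.
Similarly Bob's optimal q on A is 6/17, and the value is 8·(6/17) + (-1)·(11/17) = 37/17.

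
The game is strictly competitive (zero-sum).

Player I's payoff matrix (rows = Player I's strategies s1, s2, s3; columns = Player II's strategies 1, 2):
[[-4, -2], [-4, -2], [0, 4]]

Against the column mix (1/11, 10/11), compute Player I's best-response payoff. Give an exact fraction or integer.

40/11

s1: (-4)·(1/11) + (-2)·(10/11) = -24/11.
s2: (-4)·(1/11) + (-2)·(10/11) = -24/11.
s3: (0)·(1/11) + (4)·(10/11) = 40/11.
The best pure response is s3 with expected payoff 40/11.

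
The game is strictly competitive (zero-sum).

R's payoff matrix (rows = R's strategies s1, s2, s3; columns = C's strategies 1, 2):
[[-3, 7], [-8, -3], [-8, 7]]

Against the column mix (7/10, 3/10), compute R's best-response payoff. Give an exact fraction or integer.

0

s1: (-3)·(7/10) + (7)·(3/10) = 0.
s2: (-8)·(7/10) + (-3)·(3/10) = -13/2.
s3: (-8)·(7/10) + (7)·(3/10) = -7/2.
The best pure response is s1 with expected payoff 0.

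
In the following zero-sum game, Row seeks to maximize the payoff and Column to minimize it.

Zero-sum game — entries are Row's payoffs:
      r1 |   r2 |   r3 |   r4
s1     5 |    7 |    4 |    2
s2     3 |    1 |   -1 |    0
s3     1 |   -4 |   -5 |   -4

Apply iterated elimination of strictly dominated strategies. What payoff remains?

2

Column r1 is strictly dominated by r3 for Column (4<5, -1<3, -5<1); eliminate r1.
Column r2 is strictly dominated by r3 for Column (4<7, -1<1, -5<-4); eliminate r2.
Row s3 is strictly dominated by row s1 (4>-5, 2>-4); eliminate s3.
Row s2 is strictly dominated by row s1 (4>-1, 2>0); eliminate s2.
Column r3 is strictly dominated by r4 for Column (2<4); eliminate r3.
Only (s1, r4) remains, with payoff 2.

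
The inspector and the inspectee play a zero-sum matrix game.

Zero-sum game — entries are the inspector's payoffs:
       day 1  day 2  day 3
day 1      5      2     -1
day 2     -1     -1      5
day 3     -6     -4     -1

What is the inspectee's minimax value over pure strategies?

2

The worst case (largest entry) in each column is day 1: 5, day 2: 2, day 3: 5.
The best (smallest) of these is 2.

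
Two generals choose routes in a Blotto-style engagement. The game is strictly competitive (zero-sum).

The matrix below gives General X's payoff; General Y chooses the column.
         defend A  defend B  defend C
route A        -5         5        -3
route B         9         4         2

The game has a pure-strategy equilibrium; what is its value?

Row minima: -5, 2 → General X's maximin is 2.
Column maxima: 9, 5, 2 → General Y's minimax is 2.
They coincide at (route B, defend C), so the value is 2.

2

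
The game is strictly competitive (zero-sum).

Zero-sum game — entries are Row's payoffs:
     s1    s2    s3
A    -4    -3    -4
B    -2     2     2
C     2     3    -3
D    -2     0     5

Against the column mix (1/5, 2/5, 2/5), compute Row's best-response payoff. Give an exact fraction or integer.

8/5

A: (-4)·(1/5) + (-3)·(2/5) + (-4)·(2/5) = -18/5.
B: (-2)·(1/5) + (2)·(2/5) + (2)·(2/5) = 6/5.
C: (2)·(1/5) + (3)·(2/5) + (-3)·(2/5) = 2/5.
D: (-2)·(1/5) + (0)·(2/5) + (5)·(2/5) = 8/5.
The best pure response is D with expected payoff 8/5.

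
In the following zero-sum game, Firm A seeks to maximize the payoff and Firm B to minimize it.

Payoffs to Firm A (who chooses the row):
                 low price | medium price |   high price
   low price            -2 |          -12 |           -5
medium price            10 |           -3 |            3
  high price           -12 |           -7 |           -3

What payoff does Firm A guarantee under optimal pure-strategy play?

Row minima: -12, -3, -12 → Firm A's maximin is -3.
Column maxima: 10, -3, 3 → Firm B's minimax is -3.
They coincide at (medium price, medium price), so the value is -3.

-3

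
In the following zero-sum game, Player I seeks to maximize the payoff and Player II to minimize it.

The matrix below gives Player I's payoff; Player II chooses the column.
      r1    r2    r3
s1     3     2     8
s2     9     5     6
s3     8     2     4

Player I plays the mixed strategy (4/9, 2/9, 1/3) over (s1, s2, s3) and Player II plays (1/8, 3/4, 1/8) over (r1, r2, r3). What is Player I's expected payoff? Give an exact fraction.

Against (1/8, 3/4, 1/8), each row's expected payoff is s1: 23/8; s2: 45/8; s3: 3.
Taking the (4/9, 2/9, 1/3)-weighted average: (4/9)·(23/8) + (2/9)·(45/8) + (1/3)·(3) = 127/36.

127/36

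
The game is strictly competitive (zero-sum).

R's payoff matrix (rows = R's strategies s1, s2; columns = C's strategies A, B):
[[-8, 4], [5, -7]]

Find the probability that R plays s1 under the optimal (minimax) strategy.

1/2

Row minima are -8 and -7, so R's maximin is -7; column maxima are 5 and 4, so C's minimax is 4. These differ, so the equilibrium is in mixed strategies.
Let R play s1 with probability p. C is indifferent when −8p + 5(1−p) = 4p − 7(1−p), giving p = 1/2.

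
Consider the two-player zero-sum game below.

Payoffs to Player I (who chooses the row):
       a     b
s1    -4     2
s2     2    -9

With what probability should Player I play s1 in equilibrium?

11/17

Row minima are -4 and -9, so Player I's maximin is -4; column maxima are 2 and 2, so Player II's minimax is 2. These differ, so the equilibrium is in mixed strategies.
Let Player I play s1 with probability p. Player II is indifferent when −4p + 2(1−p) = 2p − 9(1−p), giving p = 11/17.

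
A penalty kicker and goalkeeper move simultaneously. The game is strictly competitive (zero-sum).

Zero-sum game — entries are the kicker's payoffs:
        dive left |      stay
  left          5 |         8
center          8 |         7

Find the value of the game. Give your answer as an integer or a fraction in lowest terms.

29/4

Row minima are 5 and 7, so the kicker's maximin is 7; column maxima are 8 and 8, so the goalkeeper's minimax is 8. These differ, so the equilibrium is in mixed strategies.
Let the kicker play left with probability p. The goalkeeper is indifferent when 5p + 8(1−p) = 8p + 7(1−p), giving p = 1/4.
Let the goalkeeper play dive left with probability q. The kicker is indifferent when 5q + 8(1−q) = 8q + 7(1−q), giving q = 1/4.
The value is 5·(1/4) + (8)·(3/4) = 29/4.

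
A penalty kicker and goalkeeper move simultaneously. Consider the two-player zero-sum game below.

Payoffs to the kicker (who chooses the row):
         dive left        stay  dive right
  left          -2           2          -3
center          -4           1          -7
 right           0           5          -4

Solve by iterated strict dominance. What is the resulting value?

-3

Row center is strictly dominated by row left (-2>-4, 2>1, -3>-7); eliminate center.
Column stay is strictly dominated by dive left for the goalkeeper (-2<2, 0<5); eliminate stay.
Column dive left is strictly dominated by dive right for the goalkeeper (-3<-2, -4<0); eliminate dive left.
Row right is strictly dominated by row left (-3>-4); eliminate right.
Only (left, dive right) remains, with payoff -3.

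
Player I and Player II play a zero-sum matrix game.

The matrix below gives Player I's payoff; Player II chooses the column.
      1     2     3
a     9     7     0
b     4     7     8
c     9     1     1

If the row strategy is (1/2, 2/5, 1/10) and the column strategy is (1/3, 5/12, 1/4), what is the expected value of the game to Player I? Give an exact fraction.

233/40

Against (1/3, 5/12, 1/4), each row's expected payoff is a: 71/12; b: 25/4; c: 11/3.
Taking the (1/2, 2/5, 1/10)-weighted average: (1/2)·(71/12) + (2/5)·(25/4) + (1/10)·(11/3) = 233/40.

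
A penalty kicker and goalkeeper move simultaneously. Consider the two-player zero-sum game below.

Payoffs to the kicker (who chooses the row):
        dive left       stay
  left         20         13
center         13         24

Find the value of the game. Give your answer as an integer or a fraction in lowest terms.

311/18

Row minima are 13 and 13, so the kicker's maximin is 13; column maxima are 20 and 24, so the goalkeeper's minimax is 20. These differ, so the equilibrium is in mixed strategies.
Let the kicker play left with probability p. The goalkeeper is indifferent when 20p + 13(1−p) = 13p + 24(1−p), giving p = 11/18.
Let the goalkeeper play dive left with probability q. The kicker is indifferent when 20q + 13(1−q) = 13q + 24(1−q), giving q = 11/18.
The value is 20·(11/18) + (13)·(7/18) = 311/18.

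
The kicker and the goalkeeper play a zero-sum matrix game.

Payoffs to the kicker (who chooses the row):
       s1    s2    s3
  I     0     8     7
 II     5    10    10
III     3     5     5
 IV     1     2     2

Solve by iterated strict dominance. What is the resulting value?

Row I is strictly dominated by row II (5>0, 10>8, 10>7); eliminate I.
Row III is strictly dominated by row II (5>3, 10>5, 10>5); eliminate III.
Column s2 is strictly dominated by s1 for the goalkeeper (5<10, 1<2); eliminate s2.
Row IV is strictly dominated by row II (5>1, 10>2); eliminate IV.
Column s3 is strictly dominated by s1 for the goalkeeper (5<10); eliminate s3.
Only (II, s1) remains, with payoff 5.

5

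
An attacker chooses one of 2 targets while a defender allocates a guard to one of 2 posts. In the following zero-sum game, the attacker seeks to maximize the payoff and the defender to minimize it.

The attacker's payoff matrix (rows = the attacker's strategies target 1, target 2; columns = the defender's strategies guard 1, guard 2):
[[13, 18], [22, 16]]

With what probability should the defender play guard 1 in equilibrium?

Row minima are 13 and 16, so the attacker's maximin is 16; column maxima are 22 and 18, so the defender's minimax is 18. These differ, so the equilibrium is in mixed strategies.
Let the defender play guard 1 with probability q. The attacker is indifferent when 13q + 18(1−q) = 22q + 16(1−q), giving q = 2/11.

2/11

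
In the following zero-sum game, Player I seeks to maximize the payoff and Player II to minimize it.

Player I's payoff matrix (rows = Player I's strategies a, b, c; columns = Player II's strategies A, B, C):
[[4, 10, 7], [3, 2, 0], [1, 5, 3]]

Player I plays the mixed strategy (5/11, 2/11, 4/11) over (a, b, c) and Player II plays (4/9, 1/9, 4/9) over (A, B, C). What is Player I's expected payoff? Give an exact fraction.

Against (4/9, 1/9, 4/9), each row's expected payoff is a: 6; b: 14/9; c: 7/3.
Taking the (5/11, 2/11, 4/11)-weighted average: (5/11)·(6) + (2/11)·(14/9) + (4/11)·(7/3) = 382/99.

382/99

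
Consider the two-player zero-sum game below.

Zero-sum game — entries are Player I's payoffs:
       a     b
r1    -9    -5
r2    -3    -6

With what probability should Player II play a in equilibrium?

1/7

Row minima are -9 and -6, so Player I's maximin is -6; column maxima are -3 and -5, so Player II's minimax is -5. These differ, so the equilibrium is in mixed strategies.
Let Player II play a with probability q. Player I is indifferent when −9q − 5(1−q) = −3q − 6(1−q), giving q = 1/7.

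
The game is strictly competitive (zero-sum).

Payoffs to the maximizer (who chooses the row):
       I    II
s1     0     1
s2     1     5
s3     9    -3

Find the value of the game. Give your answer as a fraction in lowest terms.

Row s1 is strictly dominated by row s2, so the maximizer never plays it.
The remaining 2×2 game on (s2, s3) × (I, II) has no saddle point. Let the maximizer play s2 with probability p; indifference gives p + 9(1−p) = 5p − 3(1−p), so p = 3/4.
Similarly the minimizer's optimal q on I is 1/2, and the value is 1·(1/2) + (5)·(1/2) = 3.

3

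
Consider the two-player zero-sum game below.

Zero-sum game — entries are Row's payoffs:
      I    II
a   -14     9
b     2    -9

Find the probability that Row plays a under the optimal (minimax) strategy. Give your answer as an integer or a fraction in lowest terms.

Row minima are -14 and -9, so Row's maximin is -9; column maxima are 2 and 9, so Column's minimax is 2. These differ, so the equilibrium is in mixed strategies.
Let Row play a with probability p. Column is indifferent when −14p + 2(1−p) = 9p − 9(1−p), giving p = 11/34.

11/34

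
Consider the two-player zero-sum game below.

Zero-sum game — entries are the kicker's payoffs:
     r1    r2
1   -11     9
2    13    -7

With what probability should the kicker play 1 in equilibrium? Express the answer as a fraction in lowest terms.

1/2

Row minima are -11 and -7, so the kicker's maximin is -7; column maxima are 13 and 9, so the goalkeeper's minimax is 9. These differ, so the equilibrium is in mixed strategies.
Let the kicker play 1 with probability p. The goalkeeper is indifferent when −11p + 13(1−p) = 9p − 7(1−p), giving p = 1/2.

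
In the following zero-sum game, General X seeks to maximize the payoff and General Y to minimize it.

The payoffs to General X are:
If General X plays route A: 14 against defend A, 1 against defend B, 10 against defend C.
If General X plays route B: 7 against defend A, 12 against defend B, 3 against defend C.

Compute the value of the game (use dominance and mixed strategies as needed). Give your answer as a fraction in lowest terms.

Column defend A is strictly dominated by defend C for General Y (it gives General X more in every row).
The remaining 2×2 game on (route A, route B) × (defend B, defend C) has no saddle point. Let General X play route A with probability p; indifference gives p + 12(1−p) = 10p + 3(1−p), so p = 1/2.
Similarly General Y's optimal q on defend B is 7/18, and the value is 1·(7/18) + (10)·(11/18) = 13/2.

13/2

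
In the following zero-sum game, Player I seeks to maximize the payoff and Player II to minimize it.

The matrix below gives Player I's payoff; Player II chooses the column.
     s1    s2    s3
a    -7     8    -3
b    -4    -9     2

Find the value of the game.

-19/4

Column s3 is strictly dominated by s1 for Player II (it gives Player I more in every row).
The remaining 2×2 game on (a, b) × (s1, s2) has no saddle point. Let Player I play a with probability p; indifference gives −7p − 4(1−p) = 8p − 9(1−p), so p = 1/4.
Similarly Player II's optimal q on s1 is 17/20, and the value is -7·(17/20) + (8)·(3/20) = -19/4.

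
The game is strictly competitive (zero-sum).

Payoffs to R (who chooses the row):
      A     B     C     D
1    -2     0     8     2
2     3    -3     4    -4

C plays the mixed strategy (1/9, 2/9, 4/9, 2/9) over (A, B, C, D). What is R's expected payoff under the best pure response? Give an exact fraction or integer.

1: (-2)·(1/9) + (0)·(2/9) + (8)·(4/9) + (2)·(2/9) = 34/9.
2: (3)·(1/9) + (-3)·(2/9) + (4)·(4/9) + (-4)·(2/9) = 5/9.
The best pure response is 1 with expected payoff 34/9.

34/9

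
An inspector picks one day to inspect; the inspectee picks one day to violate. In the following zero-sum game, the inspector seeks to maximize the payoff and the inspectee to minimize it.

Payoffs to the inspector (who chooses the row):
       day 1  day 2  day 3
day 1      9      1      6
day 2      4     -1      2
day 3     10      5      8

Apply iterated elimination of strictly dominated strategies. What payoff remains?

5

Column day 3 is strictly dominated by day 2 for the inspectee (1<6, -1<2, 5<8); eliminate day 3.
Column day 1 is strictly dominated by day 2 for the inspectee (1<9, -1<4, 5<10); eliminate day 1.
Row day 2 is strictly dominated by row day 1 (1>-1); eliminate day 2.
Row day 1 is strictly dominated by row day 3 (5>1); eliminate day 1.
Only (day 3, day 2) remains, with payoff 5.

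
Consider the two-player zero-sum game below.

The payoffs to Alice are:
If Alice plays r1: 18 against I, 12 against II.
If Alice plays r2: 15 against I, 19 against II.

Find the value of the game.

Row minima are 12 and 15, so Alice's maximin is 15; column maxima are 18 and 19, so Bob's minimax is 18. These differ, so the equilibrium is in mixed strategies.
Let Alice play r1 with probability p. Bob is indifferent when 18p + 15(1−p) = 12p + 19(1−p), giving p = 2/5.
Let Bob play I with probability q. Alice is indifferent when 18q + 12(1−q) = 15q + 19(1−q), giving q = 7/10.
The value is 18·(7/10) + (12)·(3/10) = 81/5.

81/5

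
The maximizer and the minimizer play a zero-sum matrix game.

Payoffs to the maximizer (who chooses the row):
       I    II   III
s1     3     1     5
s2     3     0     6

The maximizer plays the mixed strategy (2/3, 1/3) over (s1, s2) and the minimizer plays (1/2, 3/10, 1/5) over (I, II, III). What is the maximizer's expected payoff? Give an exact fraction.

Against (1/2, 3/10, 1/5), each row's expected payoff is s1: 14/5; s2: 27/10.
Taking the (2/3, 1/3)-weighted average: (2/3)·(14/5) + (1/3)·(27/10) = 83/30.

83/30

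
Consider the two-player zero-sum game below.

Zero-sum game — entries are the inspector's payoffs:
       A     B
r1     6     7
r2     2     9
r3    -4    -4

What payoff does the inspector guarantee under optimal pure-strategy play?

6

Row minima: 6, 2, -4 → the inspector's maximin is 6.
Column maxima: 6, 9 → the inspectee's minimax is 6.
They coincide at (r1, A), so the value is 6.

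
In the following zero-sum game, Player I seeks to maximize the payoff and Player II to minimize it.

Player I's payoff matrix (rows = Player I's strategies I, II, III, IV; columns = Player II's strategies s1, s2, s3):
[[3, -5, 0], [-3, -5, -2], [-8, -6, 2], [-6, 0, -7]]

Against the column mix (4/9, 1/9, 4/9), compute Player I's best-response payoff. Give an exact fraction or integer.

7/9

I: (3)·(4/9) + (-5)·(1/9) + (0)·(4/9) = 7/9.
II: (-3)·(4/9) + (-5)·(1/9) + (-2)·(4/9) = -25/9.
III: (-8)·(4/9) + (-6)·(1/9) + (2)·(4/9) = -10/3.
IV: (-6)·(4/9) + (0)·(1/9) + (-7)·(4/9) = -52/9.
The best pure response is I with expected payoff 7/9.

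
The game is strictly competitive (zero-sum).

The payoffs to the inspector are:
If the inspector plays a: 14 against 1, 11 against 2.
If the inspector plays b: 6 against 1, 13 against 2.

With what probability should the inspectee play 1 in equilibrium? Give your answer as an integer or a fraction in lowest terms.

Row minima are 11 and 6, so the inspector's maximin is 11; column maxima are 14 and 13, so the inspectee's minimax is 13. These differ, so the equilibrium is in mixed strategies.
Let the inspectee play 1 with probability q. The inspector is indifferent when 14q + 11(1−q) = 6q + 13(1−q), giving q = 1/5.

1/5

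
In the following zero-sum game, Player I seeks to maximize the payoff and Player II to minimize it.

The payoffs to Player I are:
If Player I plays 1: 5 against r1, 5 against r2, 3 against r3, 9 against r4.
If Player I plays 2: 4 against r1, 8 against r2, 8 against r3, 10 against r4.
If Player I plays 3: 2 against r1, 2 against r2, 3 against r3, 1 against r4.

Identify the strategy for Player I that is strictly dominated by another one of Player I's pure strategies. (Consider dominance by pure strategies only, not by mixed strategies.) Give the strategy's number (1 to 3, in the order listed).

Compare 3 with 2: 4 > 2, 8 > 2, 8 > 3, 10 > 1.
So 2 strictly dominates 3 for Player I; 3 is strictly dominated.

3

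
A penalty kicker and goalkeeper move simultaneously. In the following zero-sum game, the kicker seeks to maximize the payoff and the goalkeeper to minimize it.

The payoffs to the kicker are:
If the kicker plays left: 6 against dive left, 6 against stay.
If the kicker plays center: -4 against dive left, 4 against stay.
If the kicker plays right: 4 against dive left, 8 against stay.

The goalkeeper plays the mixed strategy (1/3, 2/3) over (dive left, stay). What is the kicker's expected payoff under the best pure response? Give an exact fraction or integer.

left: (6)·(1/3) + (6)·(2/3) = 6.
center: (-4)·(1/3) + (4)·(2/3) = 4/3.
right: (4)·(1/3) + (8)·(2/3) = 20/3.
The best pure response is right with expected payoff 20/3.

20/3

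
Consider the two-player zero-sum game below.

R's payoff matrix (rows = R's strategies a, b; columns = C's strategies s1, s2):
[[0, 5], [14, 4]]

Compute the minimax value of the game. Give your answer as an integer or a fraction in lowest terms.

14/3

Row minima are 0 and 4, so R's maximin is 4; column maxima are 14 and 5, so C's minimax is 5. These differ, so the equilibrium is in mixed strategies.
Let R play a with probability p. C is indifferent when 14(1−p) = 5p + 4(1−p), giving p = 2/3.
Let C play s1 with probability q. R is indifferent when 5(1−q) = 14q + 4(1−q), giving q = 1/15.
The value is 0·(1/15) + (5)·(14/15) = 14/3.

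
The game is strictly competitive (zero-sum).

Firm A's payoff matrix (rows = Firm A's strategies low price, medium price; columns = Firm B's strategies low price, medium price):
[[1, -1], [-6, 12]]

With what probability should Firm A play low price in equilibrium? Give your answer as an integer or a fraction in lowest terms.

9/10

Row minima are -1 and -6, so Firm A's maximin is -1; column maxima are 1 and 12, so Firm B's minimax is 1. These differ, so the equilibrium is in mixed strategies.
Let Firm A play low price with probability p. Firm B is indifferent when p − 6(1−p) = −p + 12(1−p), giving p = 9/10.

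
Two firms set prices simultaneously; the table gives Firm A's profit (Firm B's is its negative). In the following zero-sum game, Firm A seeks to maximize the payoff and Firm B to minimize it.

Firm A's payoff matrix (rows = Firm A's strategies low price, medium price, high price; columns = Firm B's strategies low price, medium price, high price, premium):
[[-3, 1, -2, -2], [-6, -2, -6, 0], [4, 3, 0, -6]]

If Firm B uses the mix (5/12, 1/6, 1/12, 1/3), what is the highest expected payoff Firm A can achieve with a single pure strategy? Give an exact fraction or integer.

1/6

low price: (-3)·(5/12) + (1)·(1/6) + (-2)·(1/12) + (-2)·(1/3) = -23/12.
medium price: (-6)·(5/12) + (-2)·(1/6) + (-6)·(1/12) + (0)·(1/3) = -10/3.
high price: (4)·(5/12) + (3)·(1/6) + (0)·(1/12) + (-6)·(1/3) = 1/6.
The best pure response is high price with expected payoff 1/6.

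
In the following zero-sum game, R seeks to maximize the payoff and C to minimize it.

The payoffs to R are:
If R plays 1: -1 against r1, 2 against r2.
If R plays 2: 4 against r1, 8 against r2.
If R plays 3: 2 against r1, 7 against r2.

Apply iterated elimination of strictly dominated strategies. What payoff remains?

4

Row 1 is strictly dominated by row 2 (4>-1, 8>2); eliminate 1.
Column r2 is strictly dominated by r1 for C (4<8, 2<7); eliminate r2.
Row 3 is strictly dominated by row 2 (4>2); eliminate 3.
Only (2, r1) remains, with payoff 4.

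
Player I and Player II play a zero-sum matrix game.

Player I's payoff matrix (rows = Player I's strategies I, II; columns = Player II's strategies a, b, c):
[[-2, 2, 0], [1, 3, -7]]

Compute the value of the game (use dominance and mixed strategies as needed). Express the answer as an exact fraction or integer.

-7/5

Column b is strictly dominated by a for Player II (it gives Player I more in every row).
The remaining 2×2 game on (I, II) × (a, c) has no saddle point. Let Player I play I with probability p; indifference gives −2p + (1−p) = −7(1−p), so p = 4/5.
Similarly Player II's optimal q on a is 7/10, and the value is -2·(7/10) + (0)·(3/10) = -7/5.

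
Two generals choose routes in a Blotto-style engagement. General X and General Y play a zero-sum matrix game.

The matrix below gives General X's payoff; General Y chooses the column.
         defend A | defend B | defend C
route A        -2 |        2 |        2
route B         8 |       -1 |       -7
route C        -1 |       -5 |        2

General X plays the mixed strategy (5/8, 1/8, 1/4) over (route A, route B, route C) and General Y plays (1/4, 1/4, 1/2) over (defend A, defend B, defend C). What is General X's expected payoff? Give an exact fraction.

9/32

Against (1/4, 1/4, 1/2), each row's expected payoff is route A: 1; route B: -7/4; route C: -1/2.
Taking the (5/8, 1/8, 1/4)-weighted average: (5/8)·(1) + (1/8)·(-7/4) + (1/4)·(-1/2) = 9/32.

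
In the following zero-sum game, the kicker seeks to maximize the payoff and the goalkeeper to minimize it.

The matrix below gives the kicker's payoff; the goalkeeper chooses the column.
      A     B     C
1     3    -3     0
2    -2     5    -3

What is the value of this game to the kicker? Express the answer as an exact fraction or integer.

-9/11

Column A is strictly dominated by C for the goalkeeper (it gives the kicker more in every row).
The remaining 2×2 game on (1, 2) × (B, C) has no saddle point. Let the kicker play 1 with probability p; indifference gives −3p + 5(1−p) = −3(1−p), so p = 8/11.
Similarly the goalkeeper's optimal q on B is 3/11, and the value is -3·(3/11) + (0)·(8/11) = -9/11.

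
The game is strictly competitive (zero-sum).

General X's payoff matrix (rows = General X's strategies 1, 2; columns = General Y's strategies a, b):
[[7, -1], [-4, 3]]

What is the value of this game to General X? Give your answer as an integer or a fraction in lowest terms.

17/15

Row minima are -1 and -4, so General X's maximin is -1; column maxima are 7 and 3, so General Y's minimax is 3. These differ, so the equilibrium is in mixed strategies.
Let General X play 1 with probability p. General Y is indifferent when 7p − 4(1−p) = −p + 3(1−p), giving p = 7/15.
Let General Y play a with probability q. General X is indifferent when 7q − (1−q) = −4q + 3(1−q), giving q = 4/15.
The value is 7·(4/15) + (-1)·(11/15) = 17/15.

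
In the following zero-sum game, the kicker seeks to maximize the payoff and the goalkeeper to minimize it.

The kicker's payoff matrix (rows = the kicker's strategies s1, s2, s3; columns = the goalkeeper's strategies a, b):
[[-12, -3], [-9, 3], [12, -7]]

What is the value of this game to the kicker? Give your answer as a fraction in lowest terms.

Row s1 is strictly dominated by row s2, so the kicker never plays it.
The remaining 2×2 game on (s2, s3) × (a, b) has no saddle point. Let the kicker play s2 with probability p; indifference gives −9p + 12(1−p) = 3p − 7(1−p), so p = 19/31.
Similarly the goalkeeper's optimal q on a is 10/31, and the value is -9·(10/31) + (3)·(21/31) = -27/31.

-27/31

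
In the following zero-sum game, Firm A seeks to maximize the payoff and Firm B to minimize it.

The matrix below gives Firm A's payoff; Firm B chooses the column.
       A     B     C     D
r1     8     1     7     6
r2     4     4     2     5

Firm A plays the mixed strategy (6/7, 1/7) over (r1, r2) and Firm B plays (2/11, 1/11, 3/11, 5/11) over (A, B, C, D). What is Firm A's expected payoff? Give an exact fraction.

41/7

Against (2/11, 1/11, 3/11, 5/11), each row's expected payoff is r1: 68/11; r2: 43/11.
Taking the (6/7, 1/7)-weighted average: (6/7)·(68/11) + (1/7)·(43/11) = 41/7.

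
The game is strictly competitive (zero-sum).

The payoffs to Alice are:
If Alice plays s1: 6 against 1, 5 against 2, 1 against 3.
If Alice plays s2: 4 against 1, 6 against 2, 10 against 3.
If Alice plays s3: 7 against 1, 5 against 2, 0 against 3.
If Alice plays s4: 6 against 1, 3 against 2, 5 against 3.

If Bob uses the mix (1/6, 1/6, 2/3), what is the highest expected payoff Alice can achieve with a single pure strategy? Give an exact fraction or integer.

25/3

s1: (6)·(1/6) + (5)·(1/6) + (1)·(2/3) = 5/2.
s2: (4)·(1/6) + (6)·(1/6) + (10)·(2/3) = 25/3.
s3: (7)·(1/6) + (5)·(1/6) + (0)·(2/3) = 2.
s4: (6)·(1/6) + (3)·(1/6) + (5)·(2/3) = 29/6.
The best pure response is s2 with expected payoff 25/3.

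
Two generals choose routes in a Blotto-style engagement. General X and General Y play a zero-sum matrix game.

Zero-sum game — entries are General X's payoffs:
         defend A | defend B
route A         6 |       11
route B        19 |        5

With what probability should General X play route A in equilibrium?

Row minima are 6 and 5, so General X's maximin is 6; column maxima are 19 and 11, so General Y's minimax is 11. These differ, so the equilibrium is in mixed strategies.
Let General X play route A with probability p. General Y is indifferent when 6p + 19(1−p) = 11p + 5(1−p), giving p = 14/19.

14/19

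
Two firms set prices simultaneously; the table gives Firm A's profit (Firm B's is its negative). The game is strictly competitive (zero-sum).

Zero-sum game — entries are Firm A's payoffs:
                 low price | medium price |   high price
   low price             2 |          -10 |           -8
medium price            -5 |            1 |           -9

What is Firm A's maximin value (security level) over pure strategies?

The worst-case payoff for each row is low price: -10, medium price: -9.
The best of these is -9.

-9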